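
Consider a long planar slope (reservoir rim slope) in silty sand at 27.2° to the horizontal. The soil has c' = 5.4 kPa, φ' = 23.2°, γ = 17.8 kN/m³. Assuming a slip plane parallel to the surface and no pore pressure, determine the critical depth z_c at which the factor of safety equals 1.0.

z_c = 4.49 m

Setting FS = 1.00 in FS = [c' + γz cos²β tanφ'] / [γz sinβ cosβ] and solving for z:
z = c' / [γ cosβ (FS·sinβ − cosβ·tanφ')]
  = 5.4 / [17.8·cos27.2°·(1.00·sin27.2° − cos27.2°·tan23.2°)]
  = 5.4 / [17.8·0.8894·(1.00·0.4571 − 0.8894·0.4286)]
  = 5.4 / 1.2015 = 4.494 m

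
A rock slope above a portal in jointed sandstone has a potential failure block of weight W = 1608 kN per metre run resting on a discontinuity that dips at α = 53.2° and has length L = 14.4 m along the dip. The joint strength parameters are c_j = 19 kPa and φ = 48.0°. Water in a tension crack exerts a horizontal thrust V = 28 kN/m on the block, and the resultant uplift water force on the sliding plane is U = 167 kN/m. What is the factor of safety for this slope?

Resolving the block weight along and normal to the plane and applying the Mohr–Coulomb strength on the joint:
N' = W cosα − U − V sinα = 1608·cos53.2° − 167 − 28·sin53.2° = 773.8 kN/m
Driving force T = W sinα + V cosα = 1608·sin53.2° + 28·cos53.2° = 1304.3 kN/m
Resisting force R = c_j·L + N'·tanφ = 19·14.4 + 773.8·tan48.0° = 273.6 + 859.4 = 1133.0 kN/m
FS = R / T = 1133.0 / 1304.3 = 0.869

FS = 0.87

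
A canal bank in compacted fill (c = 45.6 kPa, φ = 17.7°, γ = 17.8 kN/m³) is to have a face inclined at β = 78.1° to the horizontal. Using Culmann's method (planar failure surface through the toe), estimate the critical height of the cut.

H_c = 18.88 m

Culmann's analysis gives the critical failure plane at α_cr = (β + φ)/2 = (78.1 + 17.7)/2 = 47.9°, and the critical height
H_c = (4c/γ) · sinβ cosφ / [1 − cos(β − φ)]
    = (4·45.6/17.8) · sin78.1°·cos17.7° / [1 − cos(60.4°)]
    = 10.247 · 0.9785·0.9527 / [1 − 0.4939]
    = 10.247 · 0.9322 / 0.5061
    = 18.88 m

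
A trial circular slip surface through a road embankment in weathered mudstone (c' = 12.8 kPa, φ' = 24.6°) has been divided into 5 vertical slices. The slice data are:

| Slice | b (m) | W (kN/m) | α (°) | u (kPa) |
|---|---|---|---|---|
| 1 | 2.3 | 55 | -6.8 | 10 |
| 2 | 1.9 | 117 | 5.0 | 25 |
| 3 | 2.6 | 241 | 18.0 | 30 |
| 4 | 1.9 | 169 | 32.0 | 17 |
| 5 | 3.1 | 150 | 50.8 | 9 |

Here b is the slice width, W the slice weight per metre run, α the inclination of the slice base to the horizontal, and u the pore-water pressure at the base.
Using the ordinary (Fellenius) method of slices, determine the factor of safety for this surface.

FS = 1.29

Ordinary method of slices: FS = Σ[c'·Δl_i + (W_i cosα_i − u_i·Δl_i)·tanφ'] / Σ W_i sinα_i, with Δl_i = b_i / cosα_i.
Slice 1: Δl = 2.3/cos(-6.8°) = 2.316 m; N'_1 = 55·cos(-6.8°) − 10·2.316 = 31.5; c'Δl = 29.65; W sinα = -6.5
Slice 2: Δl = 1.9/cos5.0° = 1.907 m; N'_2 = 117·cos5.0° − 25·1.907 = 68.9; c'Δl = 24.41; W sinα = 10.2
Slice 3: Δl = 2.6/cos18.0° = 2.734 m; N'_3 = 241·cos18.0° − 30·2.734 = 147.2; c'Δl = 34.99; W sinα = 74.5
Slice 4: Δl = 1.9/cos32.0° = 2.240 m; N'_4 = 169·cos32.0° − 17·2.240 = 105.2; c'Δl = 28.68; W sinα = 89.6
Slice 5: Δl = 3.1/cos50.8° = 4.905 m; N'_5 = 150·cos50.8° − 9·4.905 = 50.7; c'Δl = 62.78; W sinα = 116.2
Σc'Δl = 180.5 kN/m; ΣN' = 403.4 kN/m; ΣW sinα = 284.0 kN/m
Resisting = 180.5 + 403.4·tan24.6° = 180.5 + 184.7 = 365.2 kN/m
FS = 365.2 / 284.0 = 1.286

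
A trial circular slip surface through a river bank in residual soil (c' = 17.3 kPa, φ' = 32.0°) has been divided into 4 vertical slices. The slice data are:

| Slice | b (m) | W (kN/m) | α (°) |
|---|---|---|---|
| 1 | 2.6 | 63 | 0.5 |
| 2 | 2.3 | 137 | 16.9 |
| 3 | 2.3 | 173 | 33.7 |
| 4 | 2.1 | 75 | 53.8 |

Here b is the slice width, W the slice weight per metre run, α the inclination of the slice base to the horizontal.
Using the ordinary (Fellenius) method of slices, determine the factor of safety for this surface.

FS = 2.21

Ordinary method of slices: FS = Σ[c'·Δl_i + (W_i cosα_i)·tanφ'] / Σ W_i sinα_i, with Δl_i = b_i / cosα_i.
Slice 1: Δl = 2.6/cos0.5° = 2.600 m; N'_1 = 63·cos0.5° = 63.0; c'Δl = 44.98; W sinα = 0.5
Slice 2: Δl = 2.3/cos16.9° = 2.404 m; N'_2 = 137·cos16.9° = 131.1; c'Δl = 41.59; W sinα = 39.8
Slice 3: Δl = 2.3/cos33.7° = 2.765 m; N'_3 = 173·cos33.7° = 143.9; c'Δl = 47.83; W sinα = 96.0
Slice 4: Δl = 2.1/cos53.8° = 3.556 m; N'_4 = 75·cos53.8° = 44.3; c'Δl = 61.51; W sinα = 60.5
Σc'Δl = 195.9 kN/m; ΣN' = 382.3 kN/m; ΣW sinα = 196.9 kN/m
Resisting = 195.9 + 382.3·tan32.0° = 195.9 + 238.9 = 434.8 kN/m
FS = 434.8 / 196.9 = 2.208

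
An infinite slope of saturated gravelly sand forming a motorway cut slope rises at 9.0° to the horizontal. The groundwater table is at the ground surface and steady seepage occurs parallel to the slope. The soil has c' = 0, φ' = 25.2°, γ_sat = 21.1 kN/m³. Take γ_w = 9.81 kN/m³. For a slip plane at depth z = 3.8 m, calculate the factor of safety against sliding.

With seepage parallel to the slope and the water table at the surface, the effective normal stress on the slip plane uses the buoyant unit weight γ' = γ_sat − γ_w while the driving shear stress uses γ_sat:
FS = [c' + γ' z cos²β tanφ'] / [γ_sat z sinβ cosβ]
(For c' = 0 this reduces to FS = (γ'/γ_sat)·tanφ'/tanβ.)
γ' = 21.1 − 9.81 = 11.29 kN/m³
Numerator = 0.0 + 11.29·3.8·cos²9.0°·tan25.2° = 0.0 + 11.29·3.8·0.9755·0.4706 = 19.694 kPa
Denominator = 21.1·3.8·sin9.0°·cos9.0° = 21.1·3.8·0.1564·0.9877 = 12.388 kPa
FS = 19.694 / 12.388 = 1.590

FS = 1.59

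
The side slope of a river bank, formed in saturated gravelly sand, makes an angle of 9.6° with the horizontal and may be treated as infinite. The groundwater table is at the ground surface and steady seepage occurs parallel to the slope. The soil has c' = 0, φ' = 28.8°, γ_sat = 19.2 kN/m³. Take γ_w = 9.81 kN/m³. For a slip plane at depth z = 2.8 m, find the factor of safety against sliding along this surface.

With seepage parallel to the slope and the water table at the surface, the effective normal stress on the slip plane uses the buoyant unit weight γ' = γ_sat − γ_w while the driving shear stress uses γ_sat:
FS = [c' + γ' z cos²β tanφ'] / [γ_sat z sinβ cosβ]
(For c' = 0 this reduces to FS = (γ'/γ_sat)·tanφ'/tanβ.)
γ' = 19.2 − 9.81 = 9.39 kN/m³
Numerator = 0.0 + 9.39·2.8·cos²9.6°·tan28.8° = 0.0 + 9.39·2.8·0.9722·0.5498 = 14.052 kPa
Denominator = 19.2·2.8·sin9.6°·cos9.6° = 19.2·2.8·0.1668·0.9860 = 8.840 kPa
FS = 14.052 / 8.840 = 1.590

FS = 1.59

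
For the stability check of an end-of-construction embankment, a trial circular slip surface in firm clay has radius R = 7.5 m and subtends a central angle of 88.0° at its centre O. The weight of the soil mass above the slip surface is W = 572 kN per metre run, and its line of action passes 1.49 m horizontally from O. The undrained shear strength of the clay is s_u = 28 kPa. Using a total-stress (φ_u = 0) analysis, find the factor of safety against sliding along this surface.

FS = 2.84

Taking moments about the centre O, the resisting moment is provided by the undrained shear strength acting along the arc:
Arc length L_a = R·θ = 7.5·(88.0°·π/180) = 7.5·1.5359 = 11.52 m
M_R = s_u·L_a·R = 28·11.52·7.5 = 2419.0 kN·m/m
M_D = W·d = 572·1.49 = 852.3 kN·m/m
FS = M_R / M_D = 2419.0 / 852.3 = 2.838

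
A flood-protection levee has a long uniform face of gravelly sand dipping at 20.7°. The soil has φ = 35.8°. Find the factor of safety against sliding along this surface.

FS = 1.91

For a dry cohesionless infinite slope the factor of safety is FS = tanφ / tanβ.
FS = tan35.8° / tan20.7° = 0.7212 / 0.3779 = 1.909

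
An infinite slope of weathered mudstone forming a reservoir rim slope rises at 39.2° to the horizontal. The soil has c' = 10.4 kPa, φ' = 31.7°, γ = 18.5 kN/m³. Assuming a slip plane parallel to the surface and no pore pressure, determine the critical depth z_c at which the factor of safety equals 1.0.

Setting FS = 1.00 in FS = [c' + γz cos²β tanφ'] / [γz sinβ cosβ] and solving for z:
z = c' / [γ cosβ (FS·sinβ − cosβ·tanφ')]
  = 10.4 / [18.5·cos39.2°·(1.00·sin39.2° − cos39.2°·tan31.7°)]
  = 10.4 / [18.5·0.7749·(1.00·0.6320 − 0.7749·0.6176)]
  = 10.4 / 2.1994 = 4.729 m

z_c = 4.73 m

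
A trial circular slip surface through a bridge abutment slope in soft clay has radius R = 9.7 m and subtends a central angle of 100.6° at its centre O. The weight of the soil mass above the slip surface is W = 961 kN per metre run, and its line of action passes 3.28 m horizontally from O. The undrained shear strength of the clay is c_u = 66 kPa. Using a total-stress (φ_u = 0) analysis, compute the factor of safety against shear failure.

Taking moments about the centre O, the resisting moment is provided by the undrained shear strength acting along the arc:
Arc length L_a = R·θ = 9.7·(100.6°·π/180) = 9.7·1.7558 = 17.03 m
M_R = c_u·L_a·R = 66·17.03·9.7 = 10903.4 kN·m/m
M_D = W·d = 961·3.28 = 3152.1 kN·m/m
FS = M_R / M_D = 10903.4 / 3152.1 = 3.459

FS = 3.46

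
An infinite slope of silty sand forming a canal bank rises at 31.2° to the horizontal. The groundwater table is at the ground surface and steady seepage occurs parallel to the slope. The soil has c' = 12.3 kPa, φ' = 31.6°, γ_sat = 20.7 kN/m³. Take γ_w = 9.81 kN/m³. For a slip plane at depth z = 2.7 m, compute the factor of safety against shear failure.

With seepage parallel to the slope and the water table at the surface, the effective normal stress on the slip plane uses the buoyant unit weight γ' = γ_sat − γ_w while the driving shear stress uses γ_sat:
FS = [c' + γ' z cos²β tanφ'] / [γ_sat z sinβ cosβ]
γ' = 20.7 − 9.81 = 10.89 kN/m³
Numerator = 12.3 + 10.89·2.7·cos²31.2°·tan31.6° = 12.3 + 10.89·2.7·0.7316·0.6152 = 25.535 kPa
Denominator = 20.7·2.7·sin31.2°·cos31.2° = 20.7·2.7·0.5180·0.8554 = 24.765 kPa
FS = 25.535 / 24.765 = 1.031

FS = 1.03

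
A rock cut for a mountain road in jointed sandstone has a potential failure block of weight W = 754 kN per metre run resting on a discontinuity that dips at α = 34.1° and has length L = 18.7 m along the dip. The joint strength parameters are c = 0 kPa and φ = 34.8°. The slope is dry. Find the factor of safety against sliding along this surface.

Resolving the block weight along and normal to the plane and applying the Mohr–Coulomb strength on the joint:
N' = W cosα = 754·cos34.1° = 624.4 kN/m
Driving force T = W sinα = 754·sin34.1° = 422.7 kN/m
Resisting force R = c·L + N'·tanφ = 0·18.7 + 624.4·tan34.8° = 0.0 + 433.9 = 433.9 kN/m
FS = R / T = 433.9 / 422.7 = 1.027

FS = 1.03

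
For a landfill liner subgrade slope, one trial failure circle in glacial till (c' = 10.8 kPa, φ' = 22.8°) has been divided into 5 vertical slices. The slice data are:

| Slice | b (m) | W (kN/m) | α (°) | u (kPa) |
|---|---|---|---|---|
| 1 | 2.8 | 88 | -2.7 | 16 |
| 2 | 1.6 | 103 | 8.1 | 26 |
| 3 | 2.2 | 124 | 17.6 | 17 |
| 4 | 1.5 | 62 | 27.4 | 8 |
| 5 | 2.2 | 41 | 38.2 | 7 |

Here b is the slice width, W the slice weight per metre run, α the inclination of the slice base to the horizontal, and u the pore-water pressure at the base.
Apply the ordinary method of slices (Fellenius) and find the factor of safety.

FS = 2.17

Ordinary method of slices: FS = Σ[c'·Δl_i + (W_i cosα_i − u_i·Δl_i)·tanφ'] / Σ W_i sinα_i, with Δl_i = b_i / cosα_i.
Slice 1: Δl = 2.8/cos(-2.7°) = 2.803 m; N'_1 = 88·cos(-2.7°) − 16·2.803 = 43.1; c'Δl = 30.27; W sinα = -4.1
Slice 2: Δl = 1.6/cos8.1° = 1.616 m; N'_2 = 103·cos8.1° − 26·1.616 = 60.0; c'Δl = 17.45; W sinα = 14.5
Slice 3: Δl = 2.2/cos17.6° = 2.308 m; N'_3 = 124·cos17.6° − 17·2.308 = 79.0; c'Δl = 24.93; W sinα = 37.5
Slice 4: Δl = 1.5/cos27.4° = 1.690 m; N'_4 = 62·cos27.4° − 8·1.690 = 41.5; c'Δl = 18.25; W sinα = 28.5
Slice 5: Δl = 2.2/cos38.2° = 2.799 m; N'_5 = 41·cos38.2° − 7·2.799 = 12.6; c'Δl = 30.23; W sinα = 25.4
Σc'Δl = 121.1 kN/m; ΣN' = 236.1 kN/m; ΣW sinα = 101.7 kN/m
Resisting = 121.1 + 236.1·tan22.8° = 121.1 + 99.3 = 220.4 kN/m
FS = 220.4 / 101.7 = 2.166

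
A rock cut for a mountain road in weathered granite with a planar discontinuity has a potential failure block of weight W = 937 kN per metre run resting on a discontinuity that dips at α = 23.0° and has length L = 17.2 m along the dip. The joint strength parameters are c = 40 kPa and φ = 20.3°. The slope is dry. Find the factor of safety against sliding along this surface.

FS = 2.75

Resolving the block weight along and normal to the plane and applying the Mohr–Coulomb strength on the joint:
N' = W cosα = 937·cos23.0° = 862.5 kN/m
Driving force T = W sinα = 937·sin23.0° = 366.1 kN/m
Resisting force R = c·L + N'·tanφ = 40·17.2 + 862.5·tan20.3° = 688.0 + 319.1 = 1007.1 kN/m
FS = R / T = 1007.1 / 366.1 = 2.751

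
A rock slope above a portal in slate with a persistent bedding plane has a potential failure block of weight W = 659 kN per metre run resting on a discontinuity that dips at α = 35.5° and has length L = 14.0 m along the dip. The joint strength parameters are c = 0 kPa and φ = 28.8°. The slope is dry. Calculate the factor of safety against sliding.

Resolving the block weight along and normal to the plane and applying the Mohr–Coulomb strength on the joint:
N' = W cosα = 659·cos35.5° = 536.5 kN/m
Driving force T = W sinα = 659·sin35.5° = 382.7 kN/m
Resisting force R = c·L + N'·tanφ = 0·14.0 + 536.5·tan28.8° = 0.0 + 294.9 = 294.9 kN/m
FS = R / T = 294.9 / 382.7 = 0.771

FS = 0.77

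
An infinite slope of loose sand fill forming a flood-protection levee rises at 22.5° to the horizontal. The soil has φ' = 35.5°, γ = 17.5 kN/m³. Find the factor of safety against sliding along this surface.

For a dry cohesionless infinite slope the factor of safety is FS = tanφ' / tanβ.
FS = tan35.5° / tan22.5° = 0.7133 / 0.4142 = 1.722

FS = 1.72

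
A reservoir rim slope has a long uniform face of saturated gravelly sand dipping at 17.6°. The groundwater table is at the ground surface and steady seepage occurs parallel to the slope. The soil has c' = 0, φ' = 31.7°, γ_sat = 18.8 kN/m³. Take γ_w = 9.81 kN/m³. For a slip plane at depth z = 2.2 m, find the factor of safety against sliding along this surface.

FS = 0.93

With seepage parallel to the slope and the water table at the surface, the effective normal stress on the slip plane uses the buoyant unit weight γ' = γ_sat − γ_w while the driving shear stress uses γ_sat:
FS = [c' + γ' z cos²β tanφ'] / [γ_sat z sinβ cosβ]
(For c' = 0 this reduces to FS = (γ'/γ_sat)·tanφ'/tanβ.)
γ' = 18.8 − 9.81 = 8.99 kN/m³
Numerator = 0.0 + 8.99·2.2·cos²17.6°·tan31.7° = 0.0 + 8.99·2.2·0.9086·0.6176 = 11.098 kPa
Denominator = 18.8·2.2·sin17.6°·cos17.6° = 18.8·2.2·0.3024·0.9532 = 11.921 kPa
FS = 11.098 / 11.921 = 0.931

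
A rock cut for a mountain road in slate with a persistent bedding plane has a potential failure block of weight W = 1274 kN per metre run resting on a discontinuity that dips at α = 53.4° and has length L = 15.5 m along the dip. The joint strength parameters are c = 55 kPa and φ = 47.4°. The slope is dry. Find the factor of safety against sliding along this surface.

FS = 1.64

Resolving the block weight along and normal to the plane and applying the Mohr–Coulomb strength on the joint:
N' = W cosα = 1274·cos53.4° = 759.6 kN/m
Driving force T = W sinα = 1274·sin53.4° = 1022.8 kN/m
Resisting force R = c·L + N'·tanφ = 55·15.5 + 759.6·tan47.4° = 852.5 + 826.0 = 1678.5 kN/m
FS = R / T = 1678.5 / 1022.8 = 1.641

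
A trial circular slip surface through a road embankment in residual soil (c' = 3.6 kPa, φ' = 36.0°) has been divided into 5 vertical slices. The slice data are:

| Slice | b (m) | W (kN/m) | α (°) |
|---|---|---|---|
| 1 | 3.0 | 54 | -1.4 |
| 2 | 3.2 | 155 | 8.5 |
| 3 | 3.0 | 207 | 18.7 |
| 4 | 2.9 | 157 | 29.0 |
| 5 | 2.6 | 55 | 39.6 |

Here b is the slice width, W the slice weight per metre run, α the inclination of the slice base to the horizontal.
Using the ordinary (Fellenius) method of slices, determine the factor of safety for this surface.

Ordinary method of slices: FS = Σ[c'·Δl_i + (W_i cosα_i)·tanφ'] / Σ W_i sinα_i, with Δl_i = b_i / cosα_i.
Slice 1: Δl = 3.0/cos(-1.4°) = 3.001 m; N'_1 = 54·cos(-1.4°) = 54.0; c'Δl = 10.80; W sinα = -1.3
Slice 2: Δl = 3.2/cos8.5° = 3.236 m; N'_2 = 155·cos8.5° = 153.3; c'Δl = 11.65; W sinα = 22.9
Slice 3: Δl = 3.0/cos18.7° = 3.167 m; N'_3 = 207·cos18.7° = 196.1; c'Δl = 11.40; W sinα = 66.4
Slice 4: Δl = 2.9/cos29.0° = 3.316 m; N'_4 = 157·cos29.0° = 137.3; c'Δl = 11.94; W sinα = 76.1
Slice 5: Δl = 2.6/cos39.6° = 3.374 m; N'_5 = 55·cos39.6° = 42.4; c'Δl = 12.15; W sinα = 35.1
Σc'Δl = 57.9 kN/m; ΣN' = 583.0 kN/m; ΣW sinα = 199.1 kN/m
Resisting = 57.9 + 583.0·tan36.0° = 57.9 + 423.6 = 481.5 kN/m
FS = 481.5 / 199.1 = 2.418

FS = 2.42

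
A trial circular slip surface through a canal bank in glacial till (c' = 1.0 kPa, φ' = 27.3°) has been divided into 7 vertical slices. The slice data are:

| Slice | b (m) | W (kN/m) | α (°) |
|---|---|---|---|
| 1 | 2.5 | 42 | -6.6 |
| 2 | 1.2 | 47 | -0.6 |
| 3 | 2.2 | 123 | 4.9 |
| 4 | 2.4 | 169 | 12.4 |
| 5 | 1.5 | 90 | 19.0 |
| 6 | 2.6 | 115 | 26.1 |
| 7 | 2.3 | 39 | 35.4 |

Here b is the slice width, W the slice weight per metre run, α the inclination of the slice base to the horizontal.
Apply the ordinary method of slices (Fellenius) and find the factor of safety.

Ordinary method of slices: FS = Σ[c'·Δl_i + (W_i cosα_i)·tanφ'] / Σ W_i sinα_i, with Δl_i = b_i / cosα_i.
Slice 1: Δl = 2.5/cos(-6.6°) = 2.517 m; N'_1 = 42·cos(-6.6°) = 41.7; c'Δl = 2.52; W sinα = -4.8
Slice 2: Δl = 1.2/cos(-0.6°) = 1.200 m; N'_2 = 47·cos(-0.6°) = 47.0; c'Δl = 1.20; W sinα = -0.5
Slice 3: Δl = 2.2/cos4.9° = 2.208 m; N'_3 = 123·cos4.9° = 122.6; c'Δl = 2.21; W sinα = 10.5
Slice 4: Δl = 2.4/cos12.4° = 2.457 m; N'_4 = 169·cos12.4° = 165.1; c'Δl = 2.46; W sinα = 36.3
Slice 5: Δl = 1.5/cos19.0° = 1.586 m; N'_5 = 90·cos19.0° = 85.1; c'Δl = 1.59; W sinα = 29.3
Slice 6: Δl = 2.6/cos26.1° = 2.895 m; N'_6 = 115·cos26.1° = 103.3; c'Δl = 2.90; W sinα = 50.6
Slice 7: Δl = 2.3/cos35.4° = 2.822 m; N'_7 = 39·cos35.4° = 31.8; c'Δl = 2.82; W sinα = 22.6
Σc'Δl = 15.7 kN/m; ΣN' = 596.5 kN/m; ΣW sinα = 144.0 kN/m
Resisting = 15.7 + 596.5·tan27.3° = 15.7 + 307.9 = 323.6 kN/m
FS = 323.6 / 144.0 = 2.247

FS = 2.25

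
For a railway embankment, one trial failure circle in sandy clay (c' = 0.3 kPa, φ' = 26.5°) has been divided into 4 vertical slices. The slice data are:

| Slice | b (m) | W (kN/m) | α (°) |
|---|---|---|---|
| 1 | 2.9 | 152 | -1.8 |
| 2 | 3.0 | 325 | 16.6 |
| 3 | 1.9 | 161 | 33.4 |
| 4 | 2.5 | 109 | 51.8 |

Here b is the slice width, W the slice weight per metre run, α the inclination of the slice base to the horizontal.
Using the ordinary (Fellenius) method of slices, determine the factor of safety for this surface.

FS = 1.28

Ordinary method of slices: FS = Σ[c'·Δl_i + (W_i cosα_i)·tanφ'] / Σ W_i sinα_i, with Δl_i = b_i / cosα_i.
Slice 1: Δl = 2.9/cos(-1.8°) = 2.901 m; N'_1 = 152·cos(-1.8°) = 151.9; c'Δl = 0.87; W sinα = -4.8
Slice 2: Δl = 3.0/cos16.6° = 3.130 m; N'_2 = 325·cos16.6° = 311.5; c'Δl = 0.94; W sinα = 92.8
Slice 3: Δl = 1.9/cos33.4° = 2.276 m; N'_3 = 161·cos33.4° = 134.4; c'Δl = 0.68; W sinα = 88.6
Slice 4: Δl = 2.5/cos51.8° = 4.043 m; N'_4 = 109·cos51.8° = 67.4; c'Δl = 1.21; W sinα = 85.7
Σc'Δl = 3.7 kN/m; ΣN' = 665.2 kN/m; ΣW sinα = 262.4 kN/m
Resisting = 3.7 + 665.2·tan26.5° = 3.7 + 331.7 = 335.4 kN/m
FS = 335.4 / 262.4 = 1.278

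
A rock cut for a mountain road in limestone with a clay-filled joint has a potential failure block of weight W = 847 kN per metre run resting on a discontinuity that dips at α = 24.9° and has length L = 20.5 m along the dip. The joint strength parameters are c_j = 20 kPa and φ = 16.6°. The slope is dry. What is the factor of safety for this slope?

FS = 1.79

Resolving the block weight along and normal to the plane and applying the Mohr–Coulomb strength on the joint:
N' = W cosα = 847·cos24.9° = 768.3 kN/m
Driving force T = W sinα = 847·sin24.9° = 356.6 kN/m
Resisting force R = c_j·L + N'·tanφ = 20·20.5 + 768.3·tan16.6° = 410.0 + 229.0 = 639.0 kN/m
FS = R / T = 639.0 / 356.6 = 1.792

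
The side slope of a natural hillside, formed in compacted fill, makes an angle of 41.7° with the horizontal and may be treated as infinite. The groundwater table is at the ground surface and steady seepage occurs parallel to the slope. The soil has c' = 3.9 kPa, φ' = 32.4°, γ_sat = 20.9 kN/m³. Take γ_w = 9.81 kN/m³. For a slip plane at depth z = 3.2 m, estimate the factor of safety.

FS = 0.50

With seepage parallel to the slope and the water table at the surface, the effective normal stress on the slip plane uses the buoyant unit weight γ' = γ_sat − γ_w while the driving shear stress uses γ_sat:
FS = [c' + γ' z cos²β tanφ'] / [γ_sat z sinβ cosβ]
γ' = 20.9 − 9.81 = 11.09 kN/m³
Numerator = 3.9 + 11.09·3.2·cos²41.7°·tan32.4° = 3.9 + 11.09·3.2·0.5575·0.6346 = 16.455 kPa
Denominator = 20.9·3.2·sin41.7°·cos41.7° = 20.9·3.2·0.6652·0.7466 = 33.218 kPa
FS = 16.455 / 33.218 = 0.495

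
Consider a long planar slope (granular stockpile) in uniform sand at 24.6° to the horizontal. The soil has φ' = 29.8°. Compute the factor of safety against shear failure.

For a dry cohesionless infinite slope the factor of safety is FS = tanφ' / tanβ.
FS = tan29.8° / tan24.6° = 0.5727 / 0.4578 = 1.251

FS = 1.25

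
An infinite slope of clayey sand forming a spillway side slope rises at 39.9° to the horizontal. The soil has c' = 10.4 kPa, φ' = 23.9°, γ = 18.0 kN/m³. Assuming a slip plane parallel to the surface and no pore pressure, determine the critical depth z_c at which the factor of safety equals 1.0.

z_c = 2.50 m

Setting FS = 1.00 in FS = [c' + γz cos²β tanφ'] / [γz sinβ cosβ] and solving for z:
z = c' / [γ cosβ (FS·sinβ − cosβ·tanφ')]
  = 10.4 / [18.0·cos39.9°·(1.00·sin39.9° − cos39.9°·tan23.9°)]
  = 10.4 / [18.0·0.7672·(1.00·0.6414 − 0.7672·0.4431)]
  = 10.4 / 4.1633 = 2.498 m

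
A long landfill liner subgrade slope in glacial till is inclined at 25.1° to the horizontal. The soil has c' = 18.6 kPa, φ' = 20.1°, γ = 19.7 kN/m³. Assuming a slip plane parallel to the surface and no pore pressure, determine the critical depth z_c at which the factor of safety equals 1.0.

Setting FS = 1.00 in FS = [c' + γz cos²β tanφ'] / [γz sinβ cosβ] and solving for z:
z = c' / [γ cosβ (FS·sinβ − cosβ·tanφ')]
  = 18.6 / [19.7·cos25.1°·(1.00·sin25.1° − cos25.1°·tan20.1°)]
  = 18.6 / [19.7·0.9056·(1.00·0.4242 − 0.9056·0.3659)]
  = 18.6 / 1.6557 = 11.234 m

z_c = 11.23 m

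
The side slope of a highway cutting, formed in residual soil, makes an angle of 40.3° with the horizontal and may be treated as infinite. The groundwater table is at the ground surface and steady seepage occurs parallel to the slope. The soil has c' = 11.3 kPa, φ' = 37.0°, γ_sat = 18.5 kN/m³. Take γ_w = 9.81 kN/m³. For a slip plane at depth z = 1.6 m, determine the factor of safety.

With seepage parallel to the slope and the water table at the surface, the effective normal stress on the slip plane uses the buoyant unit weight γ' = γ_sat − γ_w while the driving shear stress uses γ_sat:
FS = [c' + γ' z cos²β tanφ'] / [γ_sat z sinβ cosβ]
γ' = 18.5 − 9.81 = 8.69 kN/m³
Numerator = 11.3 + 8.69·1.6·cos²40.3°·tan37.0° = 11.3 + 8.69·1.6·0.5817·0.7536 = 17.394 kPa
Denominator = 18.5·1.6·sin40.3°·cos40.3° = 18.5·1.6·0.6468·0.7627 = 14.601 kPa
FS = 17.394 / 14.601 = 1.191

FS = 1.19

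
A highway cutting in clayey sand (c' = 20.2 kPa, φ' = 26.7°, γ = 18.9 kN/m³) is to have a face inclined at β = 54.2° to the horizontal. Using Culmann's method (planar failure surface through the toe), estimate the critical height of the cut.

H_c = 27.42 m

Culmann's analysis gives the critical failure plane at α_cr = (β + φ')/2 = (54.2 + 26.7)/2 = 40.5°, and the critical height
H_c = (4c'/γ) · sinβ cosφ' / [1 − cos(β − φ')]
    = (4·20.2/18.9) · sin54.2°·cos26.7° / [1 − cos(27.5°)]
    = 4.275 · 0.8111·0.8934 / [1 − 0.8870]
    = 4.275 · 0.7246 / 0.1130
    = 27.42 m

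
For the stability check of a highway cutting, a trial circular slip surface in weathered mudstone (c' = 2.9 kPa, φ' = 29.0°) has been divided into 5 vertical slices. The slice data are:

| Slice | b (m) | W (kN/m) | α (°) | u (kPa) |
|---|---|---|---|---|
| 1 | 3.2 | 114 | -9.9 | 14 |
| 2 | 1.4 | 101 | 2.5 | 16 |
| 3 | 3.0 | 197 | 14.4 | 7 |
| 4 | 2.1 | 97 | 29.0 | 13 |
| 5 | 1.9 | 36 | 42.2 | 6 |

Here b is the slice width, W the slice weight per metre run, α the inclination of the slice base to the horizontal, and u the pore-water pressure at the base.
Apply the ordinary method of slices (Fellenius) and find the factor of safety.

FS = 2.35

Ordinary method of slices: FS = Σ[c'·Δl_i + (W_i cosα_i − u_i·Δl_i)·tanφ'] / Σ W_i sinα_i, with Δl_i = b_i / cosα_i.
Slice 1: Δl = 3.2/cos(-9.9°) = 3.248 m; N'_1 = 114·cos(-9.9°) − 14·3.248 = 66.8; c'Δl = 9.42; W sinα = -19.6
Slice 2: Δl = 1.4/cos2.5° = 1.401 m; N'_2 = 101·cos2.5° − 16·1.401 = 78.5; c'Δl = 4.06; W sinα = 4.4
Slice 3: Δl = 3.0/cos14.4° = 3.097 m; N'_3 = 197·cos14.4° − 7·3.097 = 169.1; c'Δl = 8.98; W sinα = 49.0
Slice 4: Δl = 2.1/cos29.0° = 2.401 m; N'_4 = 97·cos29.0° − 13·2.401 = 53.6; c'Δl = 6.96; W sinα = 47.0
Slice 5: Δl = 1.9/cos42.2° = 2.565 m; N'_5 = 36·cos42.2° − 6·2.565 = 11.3; c'Δl = 7.44; W sinα = 24.2
Σc'Δl = 36.9 kN/m; ΣN' = 379.3 kN/m; ΣW sinα = 105.0 kN/m
Resisting = 36.9 + 379.3·tan29.0° = 36.9 + 210.3 = 247.1 kN/m
FS = 247.1 / 105.0 = 2.354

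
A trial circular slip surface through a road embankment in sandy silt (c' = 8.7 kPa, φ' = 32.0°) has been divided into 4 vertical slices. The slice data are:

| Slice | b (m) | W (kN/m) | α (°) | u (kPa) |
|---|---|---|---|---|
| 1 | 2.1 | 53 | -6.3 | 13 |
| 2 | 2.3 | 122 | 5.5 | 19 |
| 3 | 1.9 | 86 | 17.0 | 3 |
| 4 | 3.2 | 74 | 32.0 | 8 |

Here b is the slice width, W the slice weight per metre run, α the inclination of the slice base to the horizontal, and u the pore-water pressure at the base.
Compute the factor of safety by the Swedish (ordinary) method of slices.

Ordinary method of slices: FS = Σ[c'·Δl_i + (W_i cosα_i − u_i·Δl_i)·tanφ'] / Σ W_i sinα_i, with Δl_i = b_i / cosα_i.
Slice 1: Δl = 2.1/cos(-6.3°) = 2.113 m; N'_1 = 53·cos(-6.3°) − 13·2.113 = 25.2; c'Δl = 18.38; W sinα = -5.8
Slice 2: Δl = 2.3/cos5.5° = 2.311 m; N'_2 = 122·cos5.5° − 19·2.311 = 77.5; c'Δl = 20.10; W sinα = 11.7
Slice 3: Δl = 1.9/cos17.0° = 1.987 m; N'_3 = 86·cos17.0° − 3·1.987 = 76.3; c'Δl = 17.29; W sinα = 25.1
Slice 4: Δl = 3.2/cos32.0° = 3.773 m; N'_4 = 74·cos32.0° − 8·3.773 = 32.6; c'Δl = 32.83; W sinα = 39.2
Σc'Δl = 88.6 kN/m; ΣN' = 211.6 kN/m; ΣW sinα = 70.2 kN/m
Resisting = 88.6 + 211.6·tan32.0° = 88.6 + 132.2 = 220.8 kN/m
FS = 220.8 / 70.2 = 3.144

FS = 3.14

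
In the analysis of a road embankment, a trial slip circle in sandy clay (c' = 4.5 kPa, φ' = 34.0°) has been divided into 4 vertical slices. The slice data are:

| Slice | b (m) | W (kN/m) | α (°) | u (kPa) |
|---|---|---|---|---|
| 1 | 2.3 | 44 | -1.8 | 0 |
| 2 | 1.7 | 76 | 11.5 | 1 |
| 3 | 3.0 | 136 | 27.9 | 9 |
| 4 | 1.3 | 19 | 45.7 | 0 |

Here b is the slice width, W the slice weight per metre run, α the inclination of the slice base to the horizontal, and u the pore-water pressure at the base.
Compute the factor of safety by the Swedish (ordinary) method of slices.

Ordinary method of slices: FS = Σ[c'·Δl_i + (W_i cosα_i − u_i·Δl_i)·tanφ'] / Σ W_i sinα_i, with Δl_i = b_i / cosα_i.
Slice 1: Δl = 2.3/cos(-1.8°) = 2.301 m; N'_1 = 44·cos(-1.8°) − 0·2.301 = 44.0; c'Δl = 10.36; W sinα = -1.4
Slice 2: Δl = 1.7/cos11.5° = 1.735 m; N'_2 = 76·cos11.5° − 1·1.735 = 72.7; c'Δl = 7.81; W sinα = 15.2
Slice 3: Δl = 3.0/cos27.9° = 3.395 m; N'_3 = 136·cos27.9° − 9·3.395 = 89.6; c'Δl = 15.28; W sinα = 63.6
Slice 4: Δl = 1.3/cos45.7° = 1.861 m; N'_4 = 19·cos45.7° − 0·1.861 = 13.3; c'Δl = 8.38; W sinα = 13.6
Σc'Δl = 41.8 kN/m; ΣN' = 219.6 kN/m; ΣW sinα = 91.0 kN/m
Resisting = 41.8 + 219.6·tan34.0° = 41.8 + 148.1 = 190.0 kN/m
FS = 190.0 / 91.0 = 2.087

FS = 2.09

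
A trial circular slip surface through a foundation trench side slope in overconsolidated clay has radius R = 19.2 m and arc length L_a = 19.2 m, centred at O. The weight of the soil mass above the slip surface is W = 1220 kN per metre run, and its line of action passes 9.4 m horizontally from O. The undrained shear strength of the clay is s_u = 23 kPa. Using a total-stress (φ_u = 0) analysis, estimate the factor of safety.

Taking moments about the centre O, the resisting moment is provided by the undrained shear strength acting along the arc:
M_R = s_u·L_a·R = 23·19.20·19.2 = 8478.7 kN·m/m
M_D = W·d = 1220·9.4 = 11468.0 kN·m/m
FS = M_R / M_D = 8478.7 / 11468.0 = 0.739

FS = 0.74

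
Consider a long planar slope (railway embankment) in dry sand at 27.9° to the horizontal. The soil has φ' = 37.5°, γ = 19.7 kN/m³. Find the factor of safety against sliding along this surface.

For a dry cohesionless infinite slope the factor of safety is FS = tanφ' / tanβ.
FS = tan37.5° / tan27.9° = 0.7673 / 0.5295 = 1.449

FS = 1.45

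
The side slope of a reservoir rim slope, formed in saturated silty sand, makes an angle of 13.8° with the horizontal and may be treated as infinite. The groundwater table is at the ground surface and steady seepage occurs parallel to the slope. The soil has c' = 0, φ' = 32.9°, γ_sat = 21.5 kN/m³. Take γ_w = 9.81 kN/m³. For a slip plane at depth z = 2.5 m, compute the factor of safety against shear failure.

FS = 1.43

With seepage parallel to the slope and the water table at the surface, the effective normal stress on the slip plane uses the buoyant unit weight γ' = γ_sat − γ_w while the driving shear stress uses γ_sat:
FS = [c' + γ' z cos²β tanφ'] / [γ_sat z sinβ cosβ]
(For c' = 0 this reduces to FS = (γ'/γ_sat)·tanφ'/tanβ.)
γ' = 21.5 − 9.81 = 11.69 kN/m³
Numerator = 0.0 + 11.69·2.5·cos²13.8°·tan32.9° = 0.0 + 11.69·2.5·0.9431·0.6469 = 17.831 kPa
Denominator = 21.5·2.5·sin13.8°·cos13.8° = 21.5·2.5·0.2385·0.9711 = 12.451 kPa
FS = 17.831 / 12.451 = 1.432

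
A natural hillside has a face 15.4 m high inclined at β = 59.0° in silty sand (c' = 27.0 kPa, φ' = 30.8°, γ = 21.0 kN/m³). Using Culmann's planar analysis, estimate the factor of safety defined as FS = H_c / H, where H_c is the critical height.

FS = 2.07

H_c = (4c'/γ) · sinβ cosφ' / [1 − cos(β − φ')]
    = (4·27.0/21.0) · sin59.0°·cos30.8° / [1 − cos28.2°]
    = 5.143 · 0.7363 / 0.1187 = 31.90 m
FS = H_c / H = 31.90 / 15.4 = 2.071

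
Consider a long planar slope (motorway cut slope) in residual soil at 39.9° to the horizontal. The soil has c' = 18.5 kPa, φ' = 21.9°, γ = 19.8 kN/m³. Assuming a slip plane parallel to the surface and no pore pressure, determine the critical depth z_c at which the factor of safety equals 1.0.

z_c = 3.66 m

Setting FS = 1.00 in FS = [c' + γz cos²β tanφ'] / [γz sinβ cosβ] and solving for z:
z = c' / [γ cosβ (FS·sinβ − cosβ·tanφ')]
  = 18.5 / [19.8·cos39.9°·(1.00·sin39.9° − cos39.9°·tan21.9°)]
  = 18.5 / [19.8·0.7672·(1.00·0.6414 − 0.7672·0.4020)]
  = 18.5 / 5.0590 = 3.657 m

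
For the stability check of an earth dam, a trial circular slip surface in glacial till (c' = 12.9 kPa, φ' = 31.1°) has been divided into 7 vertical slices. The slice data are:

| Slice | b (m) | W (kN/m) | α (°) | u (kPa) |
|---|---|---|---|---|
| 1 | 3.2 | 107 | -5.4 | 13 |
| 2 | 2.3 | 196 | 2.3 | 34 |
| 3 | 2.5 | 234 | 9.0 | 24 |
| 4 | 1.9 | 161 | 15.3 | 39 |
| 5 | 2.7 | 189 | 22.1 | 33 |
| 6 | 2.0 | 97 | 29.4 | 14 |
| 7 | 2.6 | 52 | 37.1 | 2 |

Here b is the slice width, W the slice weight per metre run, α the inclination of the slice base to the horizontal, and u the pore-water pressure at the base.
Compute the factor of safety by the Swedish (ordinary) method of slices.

Ordinary method of slices: FS = Σ[c'·Δl_i + (W_i cosα_i − u_i·Δl_i)·tanφ'] / Σ W_i sinα_i, with Δl_i = b_i / cosα_i.
Slice 1: Δl = 3.2/cos(-5.4°) = 3.214 m; N'_1 = 107·cos(-5.4°) − 13·3.214 = 64.7; c'Δl = 41.46; W sinα = -10.1
Slice 2: Δl = 2.3/cos2.3° = 2.302 m; N'_2 = 196·cos2.3° − 34·2.302 = 117.6; c'Δl = 29.69; W sinα = 7.9
Slice 3: Δl = 2.5/cos9.0° = 2.531 m; N'_3 = 234·cos9.0° − 24·2.531 = 170.4; c'Δl = 32.65; W sinα = 36.6
Slice 4: Δl = 1.9/cos15.3° = 1.970 m; N'_4 = 161·cos15.3° − 39·1.970 = 78.5; c'Δl = 25.41; W sinα = 42.5
Slice 5: Δl = 2.7/cos22.1° = 2.914 m; N'_5 = 189·cos22.1° − 33·2.914 = 78.9; c'Δl = 37.59; W sinα = 71.1
Slice 6: Δl = 2.0/cos29.4° = 2.296 m; N'_6 = 97·cos29.4° − 14·2.296 = 52.4; c'Δl = 29.61; W sinα = 47.6
Slice 7: Δl = 2.6/cos37.1° = 3.260 m; N'_7 = 52·cos37.1° − 2·3.260 = 35.0; c'Δl = 42.05; W sinα = 31.4
Σc'Δl = 238.5 kN/m; ΣN' = 597.4 kN/m; ΣW sinα = 227.0 kN/m
Resisting = 238.5 + 597.4·tan31.1° = 238.5 + 360.4 = 598.9 kN/m
FS = 598.9 / 227.0 = 2.638

FS = 2.64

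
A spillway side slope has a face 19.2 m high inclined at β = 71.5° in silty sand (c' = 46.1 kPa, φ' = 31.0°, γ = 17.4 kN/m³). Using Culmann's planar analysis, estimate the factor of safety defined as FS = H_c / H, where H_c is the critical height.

FS = 1.87

H_c = (4c'/γ) · sinβ cosφ' / [1 − cos(β − φ')]
    = (4·46.1/17.4) · sin71.5°·cos31.0° / [1 − cos40.5°]
    = 10.598 · 0.8129 / 0.2396 = 35.95 m
FS = H_c / H = 35.95 / 19.2 = 1.873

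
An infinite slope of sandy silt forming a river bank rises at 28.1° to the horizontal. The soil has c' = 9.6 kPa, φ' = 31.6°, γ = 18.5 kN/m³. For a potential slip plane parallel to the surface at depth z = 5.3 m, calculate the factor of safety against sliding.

FS = 1.39

For an infinite slope with a slip plane parallel to the surface (no pore pressure): FS = [c' + γz cos²β tanφ'] / [γz sinβ cosβ].
γz = 18.5·5.3 = 98.05 kN/m²
Numerator = 9.6 + 98.05·cos²28.1°·tan31.6° = 9.6 + 98.05·0.7781·0.6152 = 56.538 kPa
Denominator = 98.05·sin28.1°·cos28.1° = 98.05·0.4710·0.8821 = 40.739 kPa
FS = 56.538 / 40.739 = 1.388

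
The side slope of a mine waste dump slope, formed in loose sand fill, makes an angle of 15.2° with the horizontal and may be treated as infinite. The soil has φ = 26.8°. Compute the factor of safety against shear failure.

FS = 1.86

For a dry cohesionless infinite slope the factor of safety is FS = tanφ / tanβ.
FS = tan26.8° / tan15.2° = 0.5051 / 0.2717 = 1.859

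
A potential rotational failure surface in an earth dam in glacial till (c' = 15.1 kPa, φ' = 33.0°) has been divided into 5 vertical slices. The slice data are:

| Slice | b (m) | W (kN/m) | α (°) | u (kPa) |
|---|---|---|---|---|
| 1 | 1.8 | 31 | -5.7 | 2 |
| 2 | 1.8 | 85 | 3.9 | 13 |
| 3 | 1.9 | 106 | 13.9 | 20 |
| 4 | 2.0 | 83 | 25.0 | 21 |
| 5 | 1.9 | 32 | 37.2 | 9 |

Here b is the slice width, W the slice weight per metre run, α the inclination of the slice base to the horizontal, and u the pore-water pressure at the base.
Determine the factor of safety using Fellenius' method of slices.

Ordinary method of slices: FS = Σ[c'·Δl_i + (W_i cosα_i − u_i·Δl_i)·tanφ'] / Σ W_i sinα_i, with Δl_i = b_i / cosα_i.
Slice 1: Δl = 1.8/cos(-5.7°) = 1.809 m; N'_1 = 31·cos(-5.7°) − 2·1.809 = 27.2; c'Δl = 27.32; W sinα = -3.1
Slice 2: Δl = 1.8/cos3.9° = 1.804 m; N'_2 = 85·cos3.9° − 13·1.804 = 61.3; c'Δl = 27.24; W sinα = 5.8
Slice 3: Δl = 1.9/cos13.9° = 1.957 m; N'_3 = 106·cos13.9° − 20·1.957 = 63.7; c'Δl = 29.56; W sinα = 25.5
Slice 4: Δl = 2.0/cos25.0° = 2.207 m; N'_4 = 83·cos25.0° − 21·2.207 = 28.9; c'Δl = 33.32; W sinα = 35.1
Slice 5: Δl = 1.9/cos37.2° = 2.385 m; N'_5 = 32·cos37.2° − 9·2.385 = 4.0; c'Δl = 36.02; W sinα = 19.3
Σc'Δl = 153.5 kN/m; ΣN' = 185.2 kN/m; ΣW sinα = 82.6 kN/m
Resisting = 153.5 + 185.2·tan33.0° = 153.5 + 120.3 = 273.7 kN/m
FS = 273.7 / 82.6 = 3.314

FS = 3.31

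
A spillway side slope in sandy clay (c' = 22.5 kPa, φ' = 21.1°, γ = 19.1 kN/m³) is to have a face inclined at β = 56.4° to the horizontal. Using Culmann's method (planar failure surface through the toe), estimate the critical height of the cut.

Culmann's analysis gives the critical failure plane at α_cr = (β + φ')/2 = (56.4 + 21.1)/2 = 38.8°, and the critical height
H_c = (4c'/γ) · sinβ cosφ' / [1 − cos(β − φ')]
    = (4·22.5/19.1) · sin56.4°·cos21.1° / [1 − cos(35.3°)]
    = 4.712 · 0.8329·0.9330 / [1 − 0.8161]
    = 4.712 · 0.7771 / 0.1839
    = 19.91 m

H_c = 19.91 m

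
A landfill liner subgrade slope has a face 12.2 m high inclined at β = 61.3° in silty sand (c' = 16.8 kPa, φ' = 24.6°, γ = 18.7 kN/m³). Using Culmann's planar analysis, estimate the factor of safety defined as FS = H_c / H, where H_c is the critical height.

H_c = (4c'/γ) · sinβ cosφ' / [1 − cos(β − φ')]
    = (4·16.8/18.7) · sin61.3°·cos24.6° / [1 − cos36.7°]
    = 3.594 · 0.7975 / 0.1982 = 14.46 m
FS = H_c / H = 14.46 / 12.2 = 1.185

FS = 1.19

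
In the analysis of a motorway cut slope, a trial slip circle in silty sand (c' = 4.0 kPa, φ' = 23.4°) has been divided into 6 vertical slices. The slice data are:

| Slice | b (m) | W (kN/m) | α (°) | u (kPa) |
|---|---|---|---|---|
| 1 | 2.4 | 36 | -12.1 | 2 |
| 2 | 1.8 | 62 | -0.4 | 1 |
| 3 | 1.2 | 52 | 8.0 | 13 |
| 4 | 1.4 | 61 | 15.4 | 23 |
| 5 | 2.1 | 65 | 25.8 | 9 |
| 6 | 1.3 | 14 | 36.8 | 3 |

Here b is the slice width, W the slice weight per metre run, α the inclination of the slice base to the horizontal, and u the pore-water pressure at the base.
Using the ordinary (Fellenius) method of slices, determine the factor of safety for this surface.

FS = 2.46

Ordinary method of slices: FS = Σ[c'·Δl_i + (W_i cosα_i − u_i·Δl_i)·tanφ'] / Σ W_i sinα_i, with Δl_i = b_i / cosα_i.
Slice 1: Δl = 2.4/cos(-12.1°) = 2.455 m; N'_1 = 36·cos(-12.1°) − 2·2.455 = 30.3; c'Δl = 9.82; W sinα = -7.5
Slice 2: Δl = 1.8/cos(-0.4°) = 1.800 m; N'_2 = 62·cos(-0.4°) − 1·1.800 = 60.2; c'Δl = 7.20; W sinα = -0.4
Slice 3: Δl = 1.2/cos8.0° = 1.212 m; N'_3 = 52·cos8.0° − 13·1.212 = 35.7; c'Δl = 4.85; W sinα = 7.2
Slice 4: Δl = 1.4/cos15.4° = 1.452 m; N'_4 = 61·cos15.4° − 23·1.452 = 25.4; c'Δl = 5.81; W sinα = 16.2
Slice 5: Δl = 2.1/cos25.8° = 2.333 m; N'_5 = 65·cos25.8° − 9·2.333 = 37.5; c'Δl = 9.33; W sinα = 28.3
Slice 6: Δl = 1.3/cos36.8° = 1.624 m; N'_6 = 14·cos36.8° − 3·1.624 = 6.3; c'Δl = 6.49; W sinα = 8.4
Σc'Δl = 43.5 kN/m; ΣN' = 195.5 kN/m; ΣW sinα = 52.1 kN/m
Resisting = 43.5 + 195.5·tan23.4° = 43.5 + 84.6 = 128.1 kN/m
FS = 128.1 / 52.1 = 2.457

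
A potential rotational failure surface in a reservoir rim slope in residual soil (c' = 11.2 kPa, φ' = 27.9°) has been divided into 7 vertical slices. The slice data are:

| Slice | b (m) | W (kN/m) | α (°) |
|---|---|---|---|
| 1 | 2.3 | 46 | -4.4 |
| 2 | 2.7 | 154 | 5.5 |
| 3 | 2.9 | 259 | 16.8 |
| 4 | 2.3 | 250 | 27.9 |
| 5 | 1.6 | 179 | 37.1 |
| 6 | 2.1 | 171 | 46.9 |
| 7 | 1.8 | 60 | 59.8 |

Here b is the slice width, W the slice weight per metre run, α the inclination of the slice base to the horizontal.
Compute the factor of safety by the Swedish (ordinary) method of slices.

FS = 1.48

Ordinary method of slices: FS = Σ[c'·Δl_i + (W_i cosα_i)·tanφ'] / Σ W_i sinα_i, with Δl_i = b_i / cosα_i.
Slice 1: Δl = 2.3/cos(-4.4°) = 2.307 m; N'_1 = 46·cos(-4.4°) = 45.9; c'Δl = 25.84; W sinα = -3.5
Slice 2: Δl = 2.7/cos5.5° = 2.712 m; N'_2 = 154·cos5.5° = 153.3; c'Δl = 30.38; W sinα = 14.8
Slice 3: Δl = 2.9/cos16.8° = 3.029 m; N'_3 = 259·cos16.8° = 247.9; c'Δl = 33.93; W sinα = 74.9
Slice 4: Δl = 2.3/cos27.9° = 2.602 m; N'_4 = 250·cos27.9° = 220.9; c'Δl = 29.15; W sinα = 117.0
Slice 5: Δl = 1.6/cos37.1° = 2.006 m; N'_5 = 179·cos37.1° = 142.8; c'Δl = 22.47; W sinα = 108.0
Slice 6: Δl = 2.1/cos46.9° = 3.073 m; N'_6 = 171·cos46.9° = 116.8; c'Δl = 34.42; W sinα = 124.9
Slice 7: Δl = 1.8/cos59.8° = 3.578 m; N'_7 = 60·cos59.8° = 30.2; c'Δl = 40.08; W sinα = 51.9
Σc'Δl = 216.3 kN/m; ΣN' = 957.8 kN/m; ΣW sinα = 487.8 kN/m
Resisting = 216.3 + 957.8·tan27.9° = 216.3 + 507.1 = 723.4 kN/m
FS = 723.4 / 487.8 = 1.483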